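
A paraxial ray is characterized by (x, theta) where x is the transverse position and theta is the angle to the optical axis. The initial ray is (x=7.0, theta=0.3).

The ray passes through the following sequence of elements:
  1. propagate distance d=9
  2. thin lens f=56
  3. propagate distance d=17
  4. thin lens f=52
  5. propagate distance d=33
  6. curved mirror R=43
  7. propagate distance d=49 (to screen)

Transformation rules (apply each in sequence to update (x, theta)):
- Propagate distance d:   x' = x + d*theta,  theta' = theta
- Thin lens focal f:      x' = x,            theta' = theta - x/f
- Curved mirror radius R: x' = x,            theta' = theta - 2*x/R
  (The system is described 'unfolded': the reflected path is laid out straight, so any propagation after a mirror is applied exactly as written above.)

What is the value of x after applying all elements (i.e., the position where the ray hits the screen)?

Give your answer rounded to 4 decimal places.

Answer: -15.8511

Derivation:
Initial: x=7.0000 theta=0.3000
After 1 (propagate distance d=9): x=9.7000 theta=0.3000
After 2 (thin lens f=56): x=9.7000 theta=71/560 (≈0.1268)
After 3 (propagate distance d=17): x=6639/560 (≈11.8554) theta=71/560 (≈0.1268)
After 4 (thin lens f=52): x=6639/560 (≈11.8554) theta=-421/4160 (≈-0.1012)
After 5 (propagate distance d=33): x=247977/29120 (≈8.5157) theta=-421/4160 (≈-0.1012)
After 6 (curved mirror R=43): x=247977/29120 (≈8.5157) theta=-124535/250432 (≈-0.4973)
After 7 (propagate distance d=49 (to screen)): x=-310126/19565 (≈-15.8511) theta=-124535/250432 (≈-0.4973)
Rounded to 4 decimal places: x = -15.8511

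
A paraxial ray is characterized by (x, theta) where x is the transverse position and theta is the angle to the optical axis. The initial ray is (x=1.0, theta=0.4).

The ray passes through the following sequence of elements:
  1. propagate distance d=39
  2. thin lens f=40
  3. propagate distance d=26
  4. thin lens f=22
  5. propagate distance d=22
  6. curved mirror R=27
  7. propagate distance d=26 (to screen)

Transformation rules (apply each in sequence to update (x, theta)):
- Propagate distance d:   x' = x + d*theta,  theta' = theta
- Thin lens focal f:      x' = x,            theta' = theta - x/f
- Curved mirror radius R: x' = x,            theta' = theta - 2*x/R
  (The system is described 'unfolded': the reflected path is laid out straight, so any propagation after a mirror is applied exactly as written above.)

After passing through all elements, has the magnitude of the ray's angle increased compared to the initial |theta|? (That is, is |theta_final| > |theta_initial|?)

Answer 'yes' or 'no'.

Answer: yes

Derivation:
Initial: x=1.0000 theta=0.4000
After 1 (propagate distance d=39): x=16.6000 theta=0.4000
After 2 (thin lens f=40): x=16.6000 theta=-0.0150
After 3 (propagate distance d=26): x=16.2100 theta=-0.0150
After 4 (thin lens f=22): x=16.2100 theta=-827/1100 (≈-0.7518)
After 5 (propagate distance d=22): x=-0.3300 theta=-827/1100 (≈-0.7518)
After 6 (curved mirror R=27): x=-0.3300 theta=-7201/9900 (≈-0.7274)
After 7 (propagate distance d=26 (to screen)): x=-190493/9900 (≈-19.2417) theta=-7201/9900 (≈-0.7274)
|theta_initial|=0.4000 |theta_final|=7201/9900 (≈0.7274) -> increased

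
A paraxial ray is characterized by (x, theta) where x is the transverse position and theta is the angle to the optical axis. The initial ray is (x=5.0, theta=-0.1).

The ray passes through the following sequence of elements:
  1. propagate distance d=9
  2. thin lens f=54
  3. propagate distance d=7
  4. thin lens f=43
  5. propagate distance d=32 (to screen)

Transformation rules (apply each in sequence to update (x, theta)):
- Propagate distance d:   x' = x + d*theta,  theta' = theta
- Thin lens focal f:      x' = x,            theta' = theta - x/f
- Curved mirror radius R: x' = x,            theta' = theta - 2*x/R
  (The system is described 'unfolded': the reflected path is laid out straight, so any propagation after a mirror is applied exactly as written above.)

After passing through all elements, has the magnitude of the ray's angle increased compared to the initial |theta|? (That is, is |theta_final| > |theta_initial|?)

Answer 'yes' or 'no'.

Initial: x=5.0000 theta=-0.1000
After 1 (propagate distance d=9): x=4.1000 theta=-0.1000
After 2 (thin lens f=54): x=4.1000 theta=-19/108 (≈-0.1759)
After 3 (propagate distance d=7): x=1549/540 (≈2.8685) theta=-19/108 (≈-0.1759)
After 4 (thin lens f=43): x=1549/540 (≈2.8685) theta=-313/1290 (≈-0.2426)
After 5 (propagate distance d=32 (to screen)): x=-113681/23220 (≈-4.8958) theta=-313/1290 (≈-0.2426)
|theta_initial|=0.1000 |theta_final|=313/1290 (≈0.2426) -> increased

Answer: yes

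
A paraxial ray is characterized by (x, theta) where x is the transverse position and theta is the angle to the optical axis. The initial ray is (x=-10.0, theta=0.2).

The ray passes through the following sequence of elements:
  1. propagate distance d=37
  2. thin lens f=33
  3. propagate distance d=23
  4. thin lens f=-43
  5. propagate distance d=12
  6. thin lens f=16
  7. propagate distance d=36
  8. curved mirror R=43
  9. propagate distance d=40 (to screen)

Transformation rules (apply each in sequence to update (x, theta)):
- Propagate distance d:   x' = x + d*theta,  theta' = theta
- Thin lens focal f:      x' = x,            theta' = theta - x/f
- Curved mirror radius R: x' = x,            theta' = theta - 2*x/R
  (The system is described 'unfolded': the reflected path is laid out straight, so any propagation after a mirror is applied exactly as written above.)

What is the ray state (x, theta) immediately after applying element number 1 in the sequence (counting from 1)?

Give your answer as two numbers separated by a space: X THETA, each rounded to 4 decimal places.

Answer: -2.6000 0.2000

Derivation:
Initial: x=-10.0000 theta=0.2000
After 1 (propagate distance d=37): x=-2.6000 theta=0.2000
Rounded to 4 decimal places: x = -2.6000, theta = 0.2000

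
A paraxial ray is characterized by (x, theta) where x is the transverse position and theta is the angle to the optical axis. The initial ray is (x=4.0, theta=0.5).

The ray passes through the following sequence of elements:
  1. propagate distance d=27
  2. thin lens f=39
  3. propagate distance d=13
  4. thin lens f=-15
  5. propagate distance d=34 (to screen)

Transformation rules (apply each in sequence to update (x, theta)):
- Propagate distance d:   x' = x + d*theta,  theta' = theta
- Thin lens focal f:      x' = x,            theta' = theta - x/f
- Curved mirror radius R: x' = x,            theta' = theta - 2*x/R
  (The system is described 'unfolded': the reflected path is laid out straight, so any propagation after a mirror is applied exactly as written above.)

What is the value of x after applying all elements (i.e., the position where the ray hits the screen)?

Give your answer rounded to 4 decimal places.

Initial: x=4.0000 theta=0.5000
After 1 (propagate distance d=27): x=17.5000 theta=0.5000
After 2 (thin lens f=39): x=17.5000 theta=2/39 (≈0.0513)
After 3 (propagate distance d=13): x=109/6 (≈18.1667) theta=2/39 (≈0.0513)
After 4 (thin lens f=-15): x=109/6 (≈18.1667) theta=1477/1170 (≈1.2624)
After 5 (propagate distance d=34 (to screen)): x=71473/1170 (≈61.0880) theta=1477/1170 (≈1.2624)
Rounded to 4 decimal places: x = 61.0880

Answer: 61.0880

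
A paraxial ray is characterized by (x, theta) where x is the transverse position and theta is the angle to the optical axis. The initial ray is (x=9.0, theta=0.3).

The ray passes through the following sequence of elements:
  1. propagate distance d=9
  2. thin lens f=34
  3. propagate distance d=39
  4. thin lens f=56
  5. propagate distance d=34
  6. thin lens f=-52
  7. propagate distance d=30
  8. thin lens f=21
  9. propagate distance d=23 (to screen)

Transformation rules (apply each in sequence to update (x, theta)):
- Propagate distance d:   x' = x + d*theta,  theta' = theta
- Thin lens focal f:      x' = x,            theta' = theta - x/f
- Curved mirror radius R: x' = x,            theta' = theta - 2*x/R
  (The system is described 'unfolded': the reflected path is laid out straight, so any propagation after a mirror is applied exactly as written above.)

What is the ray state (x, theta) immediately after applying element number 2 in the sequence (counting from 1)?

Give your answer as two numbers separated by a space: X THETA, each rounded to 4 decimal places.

Answer: 11.7000 -0.0441

Derivation:
Initial: x=9.0000 theta=0.3000
After 1 (propagate distance d=9): x=11.7000 theta=0.3000
After 2 (thin lens f=34): x=11.7000 theta=-3/68 (≈-0.0441)
Rounded to 4 decimal places: x = 11.7000, theta = -0.0441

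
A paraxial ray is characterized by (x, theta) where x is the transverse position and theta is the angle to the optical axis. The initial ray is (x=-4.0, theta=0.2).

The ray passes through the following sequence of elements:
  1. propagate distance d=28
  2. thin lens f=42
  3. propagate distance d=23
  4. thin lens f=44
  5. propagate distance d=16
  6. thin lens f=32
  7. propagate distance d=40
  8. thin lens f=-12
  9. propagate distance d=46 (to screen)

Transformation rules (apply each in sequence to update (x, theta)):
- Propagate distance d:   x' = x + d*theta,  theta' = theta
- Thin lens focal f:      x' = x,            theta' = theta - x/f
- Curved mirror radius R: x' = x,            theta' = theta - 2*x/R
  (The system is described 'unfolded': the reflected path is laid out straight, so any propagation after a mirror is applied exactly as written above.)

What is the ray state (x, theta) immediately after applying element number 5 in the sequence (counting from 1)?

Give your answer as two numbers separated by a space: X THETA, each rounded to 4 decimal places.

Initial: x=-4.0000 theta=0.2000
After 1 (propagate distance d=28): x=1.6000 theta=0.2000
After 2 (thin lens f=42): x=1.6000 theta=17/105 (≈0.1619)
After 3 (propagate distance d=23): x=559/105 (≈5.3238) theta=17/105 (≈0.1619)
After 4 (thin lens f=44): x=559/105 (≈5.3238) theta=9/220 (≈0.0409)
After 5 (propagate distance d=16): x=1381/231 (≈5.9784) theta=9/220 (≈0.0409)
Rounded to 4 decimal places: x = 5.9784, theta = 0.0409

Answer: 5.9784 0.0409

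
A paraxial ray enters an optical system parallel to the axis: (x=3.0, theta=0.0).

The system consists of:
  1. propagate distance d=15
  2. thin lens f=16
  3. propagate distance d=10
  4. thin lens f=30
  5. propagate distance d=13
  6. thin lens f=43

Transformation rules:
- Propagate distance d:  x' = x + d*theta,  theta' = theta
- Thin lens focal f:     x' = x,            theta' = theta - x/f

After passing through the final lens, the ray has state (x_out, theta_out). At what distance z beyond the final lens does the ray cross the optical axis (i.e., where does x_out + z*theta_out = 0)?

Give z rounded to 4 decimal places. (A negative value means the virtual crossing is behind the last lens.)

Answer: -9.8286

Derivation:
Initial: x=3.0000 theta=0.0000
After 1 (propagate distance d=15): x=3.0000 theta=0.0000
After 2 (thin lens f=16): x=3.0000 theta=-0.1875
After 3 (propagate distance d=10): x=1.1250 theta=-0.1875
After 4 (thin lens f=30): x=1.1250 theta=-0.2250
After 5 (propagate distance d=13): x=-1.8000 theta=-0.2250
After 6 (thin lens f=43): x=-1.8000 theta=-63/344 (≈-0.1831)
z_focus = -x_out/theta_out = -(-1.8000)/(-63/344) = -344/35 ≈ -9.8286
Rounded to 4 decimal places: z = -9.8286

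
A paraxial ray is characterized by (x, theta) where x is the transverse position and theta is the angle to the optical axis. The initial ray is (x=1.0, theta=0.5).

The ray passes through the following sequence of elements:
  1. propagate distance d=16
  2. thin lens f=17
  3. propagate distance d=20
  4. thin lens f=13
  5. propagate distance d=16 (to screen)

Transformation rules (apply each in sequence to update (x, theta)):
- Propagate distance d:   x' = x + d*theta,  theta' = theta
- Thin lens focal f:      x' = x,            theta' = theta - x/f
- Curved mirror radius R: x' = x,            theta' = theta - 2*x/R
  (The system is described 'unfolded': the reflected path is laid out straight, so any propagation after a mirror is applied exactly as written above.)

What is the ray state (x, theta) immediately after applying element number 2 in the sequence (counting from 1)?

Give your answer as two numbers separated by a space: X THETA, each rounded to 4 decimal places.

Answer: 9.0000 -0.0294

Derivation:
Initial: x=1.0000 theta=0.5000
After 1 (propagate distance d=16): x=9.0000 theta=0.5000
After 2 (thin lens f=17): x=9.0000 theta=-1/34 (≈-0.0294)
Rounded to 4 decimal places: x = 9.0000, theta = -0.0294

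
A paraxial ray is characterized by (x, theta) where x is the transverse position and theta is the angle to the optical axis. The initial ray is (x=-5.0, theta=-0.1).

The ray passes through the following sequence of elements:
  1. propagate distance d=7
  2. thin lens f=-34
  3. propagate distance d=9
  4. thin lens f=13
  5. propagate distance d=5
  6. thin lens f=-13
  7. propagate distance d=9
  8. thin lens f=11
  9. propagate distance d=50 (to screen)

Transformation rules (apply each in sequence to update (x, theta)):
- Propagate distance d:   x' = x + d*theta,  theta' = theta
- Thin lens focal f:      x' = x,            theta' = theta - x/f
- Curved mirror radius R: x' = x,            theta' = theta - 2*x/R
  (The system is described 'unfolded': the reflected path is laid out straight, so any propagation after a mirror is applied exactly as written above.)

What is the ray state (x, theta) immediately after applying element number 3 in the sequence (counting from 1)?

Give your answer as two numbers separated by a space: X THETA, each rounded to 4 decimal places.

Initial: x=-5.0000 theta=-0.1000
After 1 (propagate distance d=7): x=-5.7000 theta=-0.1000
After 2 (thin lens f=-34): x=-5.7000 theta=-91/340 (≈-0.2676)
After 3 (propagate distance d=9): x=-2757/340 (≈-8.1088) theta=-91/340 (≈-0.2676)
Rounded to 4 decimal places: x = -8.1088, theta = -0.2676

Answer: -8.1088 -0.2676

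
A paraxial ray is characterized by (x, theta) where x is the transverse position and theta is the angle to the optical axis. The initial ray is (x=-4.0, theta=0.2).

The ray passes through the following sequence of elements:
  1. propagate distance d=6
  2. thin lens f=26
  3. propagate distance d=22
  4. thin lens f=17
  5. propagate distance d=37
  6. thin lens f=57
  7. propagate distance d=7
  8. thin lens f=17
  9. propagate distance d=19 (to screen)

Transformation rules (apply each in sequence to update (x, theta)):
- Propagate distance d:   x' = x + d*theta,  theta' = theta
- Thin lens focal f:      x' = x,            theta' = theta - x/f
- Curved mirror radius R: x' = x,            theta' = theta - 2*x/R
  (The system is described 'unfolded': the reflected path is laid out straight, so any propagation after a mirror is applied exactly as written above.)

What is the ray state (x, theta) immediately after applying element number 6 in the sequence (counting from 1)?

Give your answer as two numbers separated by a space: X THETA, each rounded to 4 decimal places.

Answer: 6.7149 -0.0436

Derivation:
Initial: x=-4.0000 theta=0.2000
After 1 (propagate distance d=6): x=-2.8000 theta=0.2000
After 2 (thin lens f=26): x=-2.8000 theta=4/13 (≈0.3077)
After 3 (propagate distance d=22): x=258/65 (≈3.9692) theta=4/13 (≈0.3077)
After 4 (thin lens f=17): x=258/65 (≈3.9692) theta=82/1105 (≈0.0742)
After 5 (propagate distance d=37): x=1484/221 (≈6.7149) theta=82/1105 (≈0.0742)
After 6 (thin lens f=57): x=1484/221 (≈6.7149) theta=-2746/62985 (≈-0.0436)
Rounded to 4 decimal places: x = 6.7149, theta = -0.0436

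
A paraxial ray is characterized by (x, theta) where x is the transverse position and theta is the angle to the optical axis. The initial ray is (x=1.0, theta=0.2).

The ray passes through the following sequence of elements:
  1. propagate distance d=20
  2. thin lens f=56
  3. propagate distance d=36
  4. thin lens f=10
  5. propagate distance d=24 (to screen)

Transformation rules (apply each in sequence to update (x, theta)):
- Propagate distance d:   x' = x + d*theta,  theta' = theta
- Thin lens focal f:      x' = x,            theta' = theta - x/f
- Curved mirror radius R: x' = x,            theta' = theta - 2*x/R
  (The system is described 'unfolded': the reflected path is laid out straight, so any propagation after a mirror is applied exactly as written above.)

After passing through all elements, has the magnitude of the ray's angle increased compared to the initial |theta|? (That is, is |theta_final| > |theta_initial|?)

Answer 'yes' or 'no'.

Initial: x=1.0000 theta=0.2000
After 1 (propagate distance d=20): x=5.0000 theta=0.2000
After 2 (thin lens f=56): x=5.0000 theta=31/280 (≈0.1107)
After 3 (propagate distance d=36): x=629/70 (≈8.9857) theta=31/280 (≈0.1107)
After 4 (thin lens f=10): x=629/70 (≈8.9857) theta=-1103/1400 (≈-0.7879)
After 5 (propagate distance d=24 (to screen)): x=-3473/350 (≈-9.9229) theta=-1103/1400 (≈-0.7879)
|theta_initial|=0.2000 |theta_final|=1103/1400 (≈0.7879) -> increased

Answer: yes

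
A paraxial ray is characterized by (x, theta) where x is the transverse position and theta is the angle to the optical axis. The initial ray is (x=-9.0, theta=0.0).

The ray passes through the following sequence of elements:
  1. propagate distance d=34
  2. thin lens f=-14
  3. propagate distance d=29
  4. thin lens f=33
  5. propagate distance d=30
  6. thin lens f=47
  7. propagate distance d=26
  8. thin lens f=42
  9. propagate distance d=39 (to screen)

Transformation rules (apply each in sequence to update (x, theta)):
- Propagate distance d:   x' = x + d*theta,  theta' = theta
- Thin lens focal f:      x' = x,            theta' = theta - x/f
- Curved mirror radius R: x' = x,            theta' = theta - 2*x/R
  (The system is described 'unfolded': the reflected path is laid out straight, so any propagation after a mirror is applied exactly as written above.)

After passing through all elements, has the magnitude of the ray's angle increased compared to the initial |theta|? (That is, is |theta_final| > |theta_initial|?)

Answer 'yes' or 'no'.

Answer: yes

Derivation:
Initial: x=-9.0000 theta=0.0000
After 1 (propagate distance d=34): x=-9.0000 theta=0.0000
After 2 (thin lens f=-14): x=-9.0000 theta=-9/14 (≈-0.6429)
After 3 (propagate distance d=29): x=-387/14 (≈-27.6429) theta=-9/14 (≈-0.6429)
After 4 (thin lens f=33): x=-387/14 (≈-27.6429) theta=15/77 (≈0.1948)
After 5 (propagate distance d=30): x=-3357/154 (≈-21.7987) theta=15/77 (≈0.1948)
After 6 (thin lens f=47): x=-3357/154 (≈-21.7987) theta=681/1034 (≈0.6586)
After 7 (propagate distance d=26): x=-33837/7238 (≈-4.6749) theta=681/1034 (≈0.6586)
After 8 (thin lens f=42): x=-33837/7238 (≈-4.6749) theta=78017/101332 (≈0.7699)
After 9 (propagate distance d=39 (to screen)): x=2568945/101332 (≈25.3518) theta=78017/101332 (≈0.7699)
|theta_initial|=0.0000 |theta_final|=78017/101332 (≈0.7699) -> increased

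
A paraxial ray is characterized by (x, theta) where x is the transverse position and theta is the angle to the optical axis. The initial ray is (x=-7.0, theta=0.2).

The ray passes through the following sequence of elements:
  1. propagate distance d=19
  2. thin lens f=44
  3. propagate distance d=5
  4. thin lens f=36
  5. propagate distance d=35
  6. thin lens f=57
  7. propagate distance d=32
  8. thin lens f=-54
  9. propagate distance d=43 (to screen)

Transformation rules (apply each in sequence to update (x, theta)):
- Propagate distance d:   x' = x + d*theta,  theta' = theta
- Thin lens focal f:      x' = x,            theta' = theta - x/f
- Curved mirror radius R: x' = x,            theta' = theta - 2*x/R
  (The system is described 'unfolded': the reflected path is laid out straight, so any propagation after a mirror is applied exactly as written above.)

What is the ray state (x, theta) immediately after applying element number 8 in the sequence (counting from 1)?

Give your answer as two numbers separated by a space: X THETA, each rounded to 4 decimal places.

Initial: x=-7.0000 theta=0.2000
After 1 (propagate distance d=19): x=-3.2000 theta=0.2000
After 2 (thin lens f=44): x=-3.2000 theta=3/11 (≈0.2727)
After 3 (propagate distance d=5): x=-101/55 (≈-1.8364) theta=3/11 (≈0.2727)
After 4 (thin lens f=36): x=-101/55 (≈-1.8364) theta=641/1980 (≈0.3237)
After 5 (propagate distance d=35): x=1709/180 (≈9.4944) theta=641/1980 (≈0.3237)
After 6 (thin lens f=57): x=1709/180 (≈9.4944) theta=8869/56430 (≈0.1572)
After 7 (propagate distance d=32): x=1639159/112860 (≈14.5238) theta=8869/56430 (≈0.1572)
After 8 (thin lens f=-54): x=1639159/112860 (≈14.5238) theta=2597011/6094440 (≈0.4261)
Rounded to 4 decimal places: x = 14.5238, theta = 0.4261

Answer: 14.5238 0.4261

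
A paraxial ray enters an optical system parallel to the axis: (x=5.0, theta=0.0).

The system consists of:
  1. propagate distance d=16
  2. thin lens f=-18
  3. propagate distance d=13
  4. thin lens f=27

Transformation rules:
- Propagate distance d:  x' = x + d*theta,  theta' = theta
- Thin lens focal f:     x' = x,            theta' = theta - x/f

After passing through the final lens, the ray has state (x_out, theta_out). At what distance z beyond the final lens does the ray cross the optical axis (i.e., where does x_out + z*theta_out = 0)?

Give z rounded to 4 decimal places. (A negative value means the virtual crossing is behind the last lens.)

Answer: 209.2500

Derivation:
Initial: x=5.0000 theta=0.0000
After 1 (propagate distance d=16): x=5.0000 theta=0.0000
After 2 (thin lens f=-18): x=5.0000 theta=5/18 (≈0.2778)
After 3 (propagate distance d=13): x=155/18 (≈8.6111) theta=5/18 (≈0.2778)
After 4 (thin lens f=27): x=155/18 (≈8.6111) theta=-10/243 (≈-0.0412)
z_focus = -x_out/theta_out = -(155/18)/(-10/243) = 209.2500
Rounded to 4 decimal places: z = 209.2500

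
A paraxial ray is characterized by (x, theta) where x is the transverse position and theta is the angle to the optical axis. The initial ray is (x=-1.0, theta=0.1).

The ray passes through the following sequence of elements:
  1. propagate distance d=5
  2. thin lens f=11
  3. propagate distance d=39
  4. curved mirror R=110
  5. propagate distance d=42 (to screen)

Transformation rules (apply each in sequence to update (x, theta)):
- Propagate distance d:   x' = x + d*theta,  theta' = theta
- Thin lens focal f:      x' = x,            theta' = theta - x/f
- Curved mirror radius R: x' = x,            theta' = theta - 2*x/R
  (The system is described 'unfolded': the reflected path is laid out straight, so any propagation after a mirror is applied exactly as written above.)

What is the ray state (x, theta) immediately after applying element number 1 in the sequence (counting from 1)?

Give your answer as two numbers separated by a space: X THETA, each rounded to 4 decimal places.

Initial: x=-1.0000 theta=0.1000
After 1 (propagate distance d=5): x=-0.5000 theta=0.1000
Rounded to 4 decimal places: x = -0.5000, theta = 0.1000

Answer: -0.5000 0.1000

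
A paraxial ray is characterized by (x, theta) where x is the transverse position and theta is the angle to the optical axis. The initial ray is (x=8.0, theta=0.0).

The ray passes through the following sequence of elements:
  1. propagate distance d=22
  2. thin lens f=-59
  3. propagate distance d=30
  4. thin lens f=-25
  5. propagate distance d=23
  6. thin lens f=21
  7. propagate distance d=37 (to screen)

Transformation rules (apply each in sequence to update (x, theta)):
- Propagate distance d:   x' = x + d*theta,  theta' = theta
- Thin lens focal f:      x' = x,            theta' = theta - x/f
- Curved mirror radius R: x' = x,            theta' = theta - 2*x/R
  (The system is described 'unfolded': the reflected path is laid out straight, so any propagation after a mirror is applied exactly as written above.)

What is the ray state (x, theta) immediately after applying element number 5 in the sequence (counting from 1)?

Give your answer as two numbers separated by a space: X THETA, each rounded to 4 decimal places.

Initial: x=8.0000 theta=0.0000
After 1 (propagate distance d=22): x=8.0000 theta=0.0000
After 2 (thin lens f=-59): x=8.0000 theta=8/59 (≈0.1356)
After 3 (propagate distance d=30): x=712/59 (≈12.0678) theta=8/59 (≈0.1356)
After 4 (thin lens f=-25): x=712/59 (≈12.0678) theta=912/1475 (≈0.6183)
After 5 (propagate distance d=23): x=38776/1475 (≈26.2888) theta=912/1475 (≈0.6183)
Rounded to 4 decimal places: x = 26.2888, theta = 0.6183

Answer: 26.2888 0.6183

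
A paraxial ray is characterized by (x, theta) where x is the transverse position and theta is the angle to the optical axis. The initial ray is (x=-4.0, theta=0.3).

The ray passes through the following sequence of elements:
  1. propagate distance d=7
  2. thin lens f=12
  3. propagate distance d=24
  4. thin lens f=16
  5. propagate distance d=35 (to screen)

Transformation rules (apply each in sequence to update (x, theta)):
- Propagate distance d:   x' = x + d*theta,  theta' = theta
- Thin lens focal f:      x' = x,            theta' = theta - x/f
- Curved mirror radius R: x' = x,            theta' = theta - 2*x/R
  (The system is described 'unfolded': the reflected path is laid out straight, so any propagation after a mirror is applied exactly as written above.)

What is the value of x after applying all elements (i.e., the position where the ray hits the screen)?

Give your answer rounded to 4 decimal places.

Answer: 5.2354

Derivation:
Initial: x=-4.0000 theta=0.3000
After 1 (propagate distance d=7): x=-1.9000 theta=0.3000
After 2 (thin lens f=12): x=-1.9000 theta=11/24 (≈0.4583)
After 3 (propagate distance d=24): x=9.1000 theta=11/24 (≈0.4583)
After 4 (thin lens f=16): x=9.1000 theta=-53/480 (≈-0.1104)
After 5 (propagate distance d=35 (to screen)): x=2513/480 (≈5.2354) theta=-53/480 (≈-0.1104)
Rounded to 4 decimal places: x = 5.2354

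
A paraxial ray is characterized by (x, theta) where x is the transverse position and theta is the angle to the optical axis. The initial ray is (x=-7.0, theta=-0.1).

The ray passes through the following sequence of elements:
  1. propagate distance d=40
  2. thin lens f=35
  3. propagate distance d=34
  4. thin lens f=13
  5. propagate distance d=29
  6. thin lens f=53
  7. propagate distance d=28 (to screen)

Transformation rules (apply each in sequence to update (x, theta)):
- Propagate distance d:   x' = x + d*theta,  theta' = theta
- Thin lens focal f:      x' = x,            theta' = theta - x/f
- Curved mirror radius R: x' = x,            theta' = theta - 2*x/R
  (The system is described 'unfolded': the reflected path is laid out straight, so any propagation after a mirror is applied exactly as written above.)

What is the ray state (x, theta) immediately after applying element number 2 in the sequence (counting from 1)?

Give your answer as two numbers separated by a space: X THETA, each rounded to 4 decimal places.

Initial: x=-7.0000 theta=-0.1000
After 1 (propagate distance d=40): x=-11.0000 theta=-0.1000
After 2 (thin lens f=35): x=-11.0000 theta=3/14 (≈0.2143)
Rounded to 4 decimal places: x = -11.0000, theta = 0.2143

Answer: -11.0000 0.2143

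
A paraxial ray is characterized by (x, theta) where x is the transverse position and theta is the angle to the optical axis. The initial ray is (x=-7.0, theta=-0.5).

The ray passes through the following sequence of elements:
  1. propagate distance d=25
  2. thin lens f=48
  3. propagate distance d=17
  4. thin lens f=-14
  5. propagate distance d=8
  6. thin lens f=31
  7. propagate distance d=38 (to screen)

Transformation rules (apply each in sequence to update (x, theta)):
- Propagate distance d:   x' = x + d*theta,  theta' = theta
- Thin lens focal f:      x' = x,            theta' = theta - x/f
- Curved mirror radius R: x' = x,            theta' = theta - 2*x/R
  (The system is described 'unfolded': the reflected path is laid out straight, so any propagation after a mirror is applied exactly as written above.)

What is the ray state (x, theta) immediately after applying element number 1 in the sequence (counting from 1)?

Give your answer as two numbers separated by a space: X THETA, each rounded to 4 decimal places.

Initial: x=-7.0000 theta=-0.5000
After 1 (propagate distance d=25): x=-19.5000 theta=-0.5000
Rounded to 4 decimal places: x = -19.5000, theta = -0.5000

Answer: -19.5000 -0.5000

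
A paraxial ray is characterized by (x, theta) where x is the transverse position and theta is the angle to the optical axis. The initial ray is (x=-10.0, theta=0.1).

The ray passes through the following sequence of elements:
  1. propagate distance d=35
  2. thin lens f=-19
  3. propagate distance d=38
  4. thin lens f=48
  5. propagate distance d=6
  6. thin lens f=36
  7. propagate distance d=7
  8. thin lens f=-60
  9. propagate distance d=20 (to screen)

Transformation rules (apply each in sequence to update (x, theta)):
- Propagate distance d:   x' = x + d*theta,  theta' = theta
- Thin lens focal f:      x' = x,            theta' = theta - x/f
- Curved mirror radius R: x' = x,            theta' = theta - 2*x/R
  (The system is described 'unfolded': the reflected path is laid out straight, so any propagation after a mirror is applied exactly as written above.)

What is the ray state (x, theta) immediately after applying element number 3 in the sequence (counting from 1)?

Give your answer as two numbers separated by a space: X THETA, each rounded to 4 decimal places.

Answer: -15.7000 -0.2421

Derivation:
Initial: x=-10.0000 theta=0.1000
After 1 (propagate distance d=35): x=-6.5000 theta=0.1000
After 2 (thin lens f=-19): x=-6.5000 theta=-23/95 (≈-0.2421)
After 3 (propagate distance d=38): x=-15.7000 theta=-23/95 (≈-0.2421)
Rounded to 4 decimal places: x = -15.7000, theta = -0.2421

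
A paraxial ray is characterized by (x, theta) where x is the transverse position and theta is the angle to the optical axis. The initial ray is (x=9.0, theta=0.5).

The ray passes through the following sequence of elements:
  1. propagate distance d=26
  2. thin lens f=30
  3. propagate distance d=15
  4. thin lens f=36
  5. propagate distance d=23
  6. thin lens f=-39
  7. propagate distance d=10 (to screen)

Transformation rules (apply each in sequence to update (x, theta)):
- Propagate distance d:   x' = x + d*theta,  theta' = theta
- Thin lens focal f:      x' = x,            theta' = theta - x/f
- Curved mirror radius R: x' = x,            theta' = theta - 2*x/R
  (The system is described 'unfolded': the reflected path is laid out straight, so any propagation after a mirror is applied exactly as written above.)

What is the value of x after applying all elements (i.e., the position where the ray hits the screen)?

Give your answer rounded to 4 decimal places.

Initial: x=9.0000 theta=0.5000
After 1 (propagate distance d=26): x=22.0000 theta=0.5000
After 2 (thin lens f=30): x=22.0000 theta=-7/30 (≈-0.2333)
After 3 (propagate distance d=15): x=18.5000 theta=-7/30 (≈-0.2333)
After 4 (thin lens f=36): x=18.5000 theta=-269/360 (≈-0.7472)
After 5 (propagate distance d=23): x=473/360 (≈1.3139) theta=-269/360 (≈-0.7472)
After 6 (thin lens f=-39): x=473/360 (≈1.3139) theta=-5009/7020 (≈-0.7135)
After 7 (propagate distance d=10 (to screen)): x=-81733/14040 (≈-5.8214) theta=-5009/7020 (≈-0.7135)
Rounded to 4 decimal places: x = -5.8214

Answer: -5.8214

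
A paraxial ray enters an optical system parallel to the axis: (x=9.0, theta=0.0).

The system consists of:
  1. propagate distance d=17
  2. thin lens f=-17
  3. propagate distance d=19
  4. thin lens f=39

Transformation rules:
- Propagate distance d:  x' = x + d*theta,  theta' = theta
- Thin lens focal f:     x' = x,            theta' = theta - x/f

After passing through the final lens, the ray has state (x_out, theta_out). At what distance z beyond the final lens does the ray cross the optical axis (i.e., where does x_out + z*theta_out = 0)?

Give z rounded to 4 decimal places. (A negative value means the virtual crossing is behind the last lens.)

Answer: -468.0000

Derivation:
Initial: x=9.0000 theta=0.0000
After 1 (propagate distance d=17): x=9.0000 theta=0.0000
After 2 (thin lens f=-17): x=9.0000 theta=9/17 (≈0.5294)
After 3 (propagate distance d=19): x=324/17 (≈19.0588) theta=9/17 (≈0.5294)
After 4 (thin lens f=39): x=324/17 (≈19.0588) theta=9/221 (≈0.0407)
z_focus = -x_out/theta_out = -(324/17)/(9/221) = -468.0000
Rounded to 4 decimal places: z = -468.0000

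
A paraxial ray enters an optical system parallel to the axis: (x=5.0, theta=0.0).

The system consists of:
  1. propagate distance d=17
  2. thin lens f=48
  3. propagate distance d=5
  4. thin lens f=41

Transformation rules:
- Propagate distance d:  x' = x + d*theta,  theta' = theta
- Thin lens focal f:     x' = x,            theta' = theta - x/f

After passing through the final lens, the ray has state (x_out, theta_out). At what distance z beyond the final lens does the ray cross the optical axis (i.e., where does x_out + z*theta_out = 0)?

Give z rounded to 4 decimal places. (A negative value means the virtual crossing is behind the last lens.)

Answer: 20.9881

Derivation:
Initial: x=5.0000 theta=0.0000
After 1 (propagate distance d=17): x=5.0000 theta=0.0000
After 2 (thin lens f=48): x=5.0000 theta=-5/48 (≈-0.1042)
After 3 (propagate distance d=5): x=215/48 (≈4.4792) theta=-5/48 (≈-0.1042)
After 4 (thin lens f=41): x=215/48 (≈4.4792) theta=-35/164 (≈-0.2134)
z_focus = -x_out/theta_out = -(215/48)/(-35/164) = 1763/84 ≈ 20.9881
Rounded to 4 decimal places: z = 20.9881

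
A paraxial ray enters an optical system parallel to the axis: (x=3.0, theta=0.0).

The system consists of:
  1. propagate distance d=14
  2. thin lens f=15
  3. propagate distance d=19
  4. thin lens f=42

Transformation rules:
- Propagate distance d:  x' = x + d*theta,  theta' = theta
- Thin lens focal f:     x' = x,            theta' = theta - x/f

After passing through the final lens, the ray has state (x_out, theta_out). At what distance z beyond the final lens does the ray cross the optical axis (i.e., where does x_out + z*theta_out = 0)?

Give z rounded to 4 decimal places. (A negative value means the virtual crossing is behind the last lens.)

Answer: -4.4211

Derivation:
Initial: x=3.0000 theta=0.0000
After 1 (propagate distance d=14): x=3.0000 theta=0.0000
After 2 (thin lens f=15): x=3.0000 theta=-0.2000
After 3 (propagate distance d=19): x=-0.8000 theta=-0.2000
After 4 (thin lens f=42): x=-0.8000 theta=-19/105 (≈-0.1810)
z_focus = -x_out/theta_out = -(-0.8000)/(-19/105) = -84/19 ≈ -4.4211
Rounded to 4 decimal places: z = -4.4211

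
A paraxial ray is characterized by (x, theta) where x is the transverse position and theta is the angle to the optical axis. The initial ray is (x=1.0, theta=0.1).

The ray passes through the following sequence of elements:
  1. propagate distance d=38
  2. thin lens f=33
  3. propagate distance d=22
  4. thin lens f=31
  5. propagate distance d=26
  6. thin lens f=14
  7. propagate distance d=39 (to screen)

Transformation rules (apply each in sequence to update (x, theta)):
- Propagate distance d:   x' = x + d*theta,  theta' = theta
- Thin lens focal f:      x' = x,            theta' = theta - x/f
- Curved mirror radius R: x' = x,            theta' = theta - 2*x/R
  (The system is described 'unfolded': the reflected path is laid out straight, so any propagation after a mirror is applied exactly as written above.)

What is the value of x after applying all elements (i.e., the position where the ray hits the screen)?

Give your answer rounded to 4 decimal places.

Initial: x=1.0000 theta=0.1000
After 1 (propagate distance d=38): x=4.8000 theta=0.1000
After 2 (thin lens f=33): x=4.8000 theta=-1/22 (≈-0.0455)
After 3 (propagate distance d=22): x=3.8000 theta=-1/22 (≈-0.0455)
After 4 (thin lens f=31): x=3.8000 theta=-573/3410 (≈-0.1680)
After 5 (propagate distance d=26): x=-194/341 (≈-0.5689) theta=-573/3410 (≈-0.1680)
After 6 (thin lens f=14): x=-194/341 (≈-0.5689) theta=-3041/23870 (≈-0.1274)
After 7 (propagate distance d=39 (to screen)): x=-132179/23870 (≈-5.5375) theta=-3041/23870 (≈-0.1274)
Rounded to 4 decimal places: x = -5.5375

Answer: -5.5375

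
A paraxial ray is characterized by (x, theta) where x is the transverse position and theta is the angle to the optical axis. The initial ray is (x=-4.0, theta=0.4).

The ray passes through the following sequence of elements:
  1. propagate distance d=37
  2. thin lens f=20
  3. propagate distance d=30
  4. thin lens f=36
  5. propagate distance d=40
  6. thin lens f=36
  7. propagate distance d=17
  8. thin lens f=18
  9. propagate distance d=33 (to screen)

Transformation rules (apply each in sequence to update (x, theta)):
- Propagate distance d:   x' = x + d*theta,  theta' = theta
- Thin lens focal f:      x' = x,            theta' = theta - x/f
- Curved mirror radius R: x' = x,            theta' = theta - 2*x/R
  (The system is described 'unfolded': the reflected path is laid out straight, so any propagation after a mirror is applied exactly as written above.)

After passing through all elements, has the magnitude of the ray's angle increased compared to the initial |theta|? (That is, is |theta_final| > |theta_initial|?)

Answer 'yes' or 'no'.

Initial: x=-4.0000 theta=0.4000
After 1 (propagate distance d=37): x=10.8000 theta=0.4000
After 2 (thin lens f=20): x=10.8000 theta=-0.1400
After 3 (propagate distance d=30): x=6.6000 theta=-0.1400
After 4 (thin lens f=36): x=6.6000 theta=-97/300 (≈-0.3233)
After 5 (propagate distance d=40): x=-19/3 (≈-6.3333) theta=-97/300 (≈-0.3233)
After 6 (thin lens f=36): x=-19/3 (≈-6.3333) theta=-199/1350 (≈-0.1474)
After 7 (propagate distance d=17): x=-11933/1350 (≈-8.8393) theta=-199/1350 (≈-0.1474)
After 8 (thin lens f=18): x=-11933/1350 (≈-8.8393) theta=8351/24300 (≈0.3437)
After 9 (propagate distance d=33 (to screen)): x=20263/8100 (≈2.5016) theta=8351/24300 (≈0.3437)
|theta_initial|=0.4000 |theta_final|=8351/24300 (≈0.3437) -> not increased

Answer: no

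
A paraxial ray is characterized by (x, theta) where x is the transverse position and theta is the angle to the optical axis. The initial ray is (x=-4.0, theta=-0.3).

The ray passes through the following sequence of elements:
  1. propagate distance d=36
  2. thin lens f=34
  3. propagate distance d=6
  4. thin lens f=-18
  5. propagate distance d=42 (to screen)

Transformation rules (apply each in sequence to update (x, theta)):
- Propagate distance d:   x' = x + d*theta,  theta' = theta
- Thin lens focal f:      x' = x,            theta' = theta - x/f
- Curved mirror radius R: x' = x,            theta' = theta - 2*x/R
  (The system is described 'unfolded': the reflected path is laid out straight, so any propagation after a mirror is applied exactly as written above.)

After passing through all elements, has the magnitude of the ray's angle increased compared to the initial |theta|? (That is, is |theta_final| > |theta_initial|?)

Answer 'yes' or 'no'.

Initial: x=-4.0000 theta=-0.3000
After 1 (propagate distance d=36): x=-14.8000 theta=-0.3000
After 2 (thin lens f=34): x=-14.8000 theta=23/170 (≈0.1353)
After 3 (propagate distance d=6): x=-1189/85 (≈-13.9882) theta=23/170 (≈0.1353)
After 4 (thin lens f=-18): x=-1189/85 (≈-13.9882) theta=-491/765 (≈-0.6418)
After 5 (propagate distance d=42 (to screen)): x=-10441/255 (≈-40.9451) theta=-491/765 (≈-0.6418)
|theta_initial|=0.3000 |theta_final|=491/765 (≈0.6418) -> increased

Answer: yes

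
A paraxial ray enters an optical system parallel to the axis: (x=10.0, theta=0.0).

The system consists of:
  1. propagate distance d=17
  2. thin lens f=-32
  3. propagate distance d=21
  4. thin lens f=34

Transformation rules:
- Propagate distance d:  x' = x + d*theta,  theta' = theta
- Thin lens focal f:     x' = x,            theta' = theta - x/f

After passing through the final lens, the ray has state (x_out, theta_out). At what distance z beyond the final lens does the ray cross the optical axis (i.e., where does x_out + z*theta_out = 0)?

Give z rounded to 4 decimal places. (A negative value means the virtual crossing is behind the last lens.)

Answer: 94.8421

Derivation:
Initial: x=10.0000 theta=0.0000
After 1 (propagate distance d=17): x=10.0000 theta=0.0000
After 2 (thin lens f=-32): x=10.0000 theta=0.3125
After 3 (propagate distance d=21): x=16.5625 theta=0.3125
After 4 (thin lens f=34): x=16.5625 theta=-95/544 (≈-0.1746)
z_focus = -x_out/theta_out = -(16.5625)/(-95/544) = 1802/19 ≈ 94.8421
Rounded to 4 decimal places: z = 94.8421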